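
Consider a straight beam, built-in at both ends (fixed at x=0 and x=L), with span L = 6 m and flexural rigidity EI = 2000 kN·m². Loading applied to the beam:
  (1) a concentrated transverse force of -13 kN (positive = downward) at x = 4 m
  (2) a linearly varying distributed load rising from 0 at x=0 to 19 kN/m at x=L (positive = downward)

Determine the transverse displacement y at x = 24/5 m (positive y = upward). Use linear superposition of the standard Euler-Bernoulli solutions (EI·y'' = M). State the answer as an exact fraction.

Load 1 — point force P=-13 kN at a=4 m (b=L-a=2):
  y_1 = -Pa²(L-x)²(3bL-(3b+a)(L-x))/(6L³EI)  [x>a] = -(-13)·4²·(6-(24/5))²·(3·2·6-(3·2+4)·(6-(24/5)))/(6·6³·2000) = 26/9375 m
Load 2 — triangular load w₀=19 kN/m (0→w₀ over full span):
  y_2 = -w₀x²(L-x)²(x+2L)/(120LEI) = -19·(24/5)²·(6-(24/5))²·((24/5)+2·6)/(120·6·2000) = -14364/1953125 m
Superposition: y = Σ y_i = -26842/5859375 m ≈ -0.004581 m

y(24/5) = -26842/5859375 m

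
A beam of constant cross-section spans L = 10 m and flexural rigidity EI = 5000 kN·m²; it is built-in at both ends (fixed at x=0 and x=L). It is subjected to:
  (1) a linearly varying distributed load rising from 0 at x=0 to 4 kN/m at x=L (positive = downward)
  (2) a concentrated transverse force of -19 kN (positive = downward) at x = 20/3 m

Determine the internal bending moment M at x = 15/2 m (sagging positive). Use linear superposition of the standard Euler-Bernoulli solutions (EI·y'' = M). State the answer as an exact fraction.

Load 1 — triangular load w₀=4 kN/m (0→w₀ over full span):
  M_1 = 3w₀Lx/20 - w₀L²/30 - w₀x³/(6L) = 3·4·10·(15/2)/20 - 4·10²/30 - 4·(15/2)³/(6·10) = 85/24 kN·m
Load 2 — point force P=-19 kN at a=20/3 m (b=L-a=10/3):
  M_2 = Pa²(a+3b)(L-x)/L³ - Pa²b/L²  [x>a] = (-19)·(20/3)²·((20/3)+3·(10/3))·(10-(15/2))/10³ - (-19)·(20/3)²·(10/3)/10² = -190/27 kN·m
Superposition: M = Σ M_i = -755/216 kN·m ≈ -3.495370 kN·m

M(15/2) = -755/216 kN·m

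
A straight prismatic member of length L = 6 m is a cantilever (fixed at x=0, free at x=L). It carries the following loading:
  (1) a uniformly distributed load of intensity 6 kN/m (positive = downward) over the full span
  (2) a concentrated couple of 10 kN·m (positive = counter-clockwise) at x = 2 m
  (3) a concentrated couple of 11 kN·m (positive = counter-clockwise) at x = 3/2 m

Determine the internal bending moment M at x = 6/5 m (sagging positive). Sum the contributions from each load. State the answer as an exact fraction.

M(6/5) = -1203/25 kN·m

Load 1 — uniform load w=6 kN/m over full span:
  M_1 = -w(L-x)²/2 = -6·(6-(6/5))²/2 = -1728/25 kN·m
Load 2 — applied couple M₀=10 kN·m at a=2 m (b=L-a=4):
  M_2 = M₀  [x≤a] = 10 = 10 kN·m
Load 3 — applied couple M₀=11 kN·m at a=3/2 m (b=L-a=9/2):
  M_3 = M₀  [x≤a] = 11 = 11 kN·m
Superposition: M = Σ M_i = -1203/25 kN·m ≈ -48.120000 kN·m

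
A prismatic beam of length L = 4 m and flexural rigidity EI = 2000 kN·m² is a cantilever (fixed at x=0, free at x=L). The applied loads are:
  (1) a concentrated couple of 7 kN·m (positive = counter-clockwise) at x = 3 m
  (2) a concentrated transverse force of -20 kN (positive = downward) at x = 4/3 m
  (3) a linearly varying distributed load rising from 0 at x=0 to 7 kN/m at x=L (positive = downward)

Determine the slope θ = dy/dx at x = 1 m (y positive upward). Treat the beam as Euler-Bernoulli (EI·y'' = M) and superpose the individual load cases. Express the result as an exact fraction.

θ(1) = -647/192000 rad

Load 1 — applied couple M₀=7 kN·m at a=3 m (b=L-a=1):
  θ_1 = M₀x/EI  [x≤a] = 7·1/2000 = 7/2000 rad
Load 2 — point force P=-20 kN at a=4/3 m (b=L-a=8/3):
  θ_2 = -Px(2a-x)/(2EI)  [x≤a] = -(-20)·1·(2·(4/3)-1)/(2·2000) = 1/120 rad
Load 3 — triangular load w₀=7 kN/m (0→w₀ over full span):
  θ_3 = (w₀Lx²/4-w₀L²x/3-w₀x⁴/(24L))/EI = (7·4·1²/4-7·4²·1/3-7·1⁴/(24·4))/2000 = -973/64000 rad
Superposition: θ = Σ θ_i = -647/192000 rad ≈ -0.003370 rad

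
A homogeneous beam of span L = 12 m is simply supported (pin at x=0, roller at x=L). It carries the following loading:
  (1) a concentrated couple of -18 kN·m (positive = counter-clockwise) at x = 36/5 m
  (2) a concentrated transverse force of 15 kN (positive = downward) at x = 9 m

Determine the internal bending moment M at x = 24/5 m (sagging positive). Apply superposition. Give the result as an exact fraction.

M(24/5) = 54/5 kN·m

Load 1 — applied couple M₀=-18 kN·m at a=36/5 m (b=L-a=24/5):
  M_1 = M₀x/L  [x≤a] = (-18)·(24/5)/12 = -36/5 kN·m
Load 2 — point force P=15 kN at a=9 m (b=L-a=3):
  M_2 = Pbx/L  [x≤a] = 15·3·(24/5)/12 = 18 kN·m
Superposition: M = Σ M_i = 54/5 kN·m ≈ 10.800000 kN·m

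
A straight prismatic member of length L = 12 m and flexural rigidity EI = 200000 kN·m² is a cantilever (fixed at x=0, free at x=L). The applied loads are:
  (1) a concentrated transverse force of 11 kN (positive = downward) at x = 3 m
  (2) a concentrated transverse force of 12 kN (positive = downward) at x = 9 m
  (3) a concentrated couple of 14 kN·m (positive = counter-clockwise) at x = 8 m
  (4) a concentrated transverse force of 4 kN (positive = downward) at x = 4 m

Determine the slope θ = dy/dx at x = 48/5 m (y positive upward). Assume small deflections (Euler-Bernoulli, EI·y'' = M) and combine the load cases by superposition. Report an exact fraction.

Load 1 — point force P=11 kN at a=3 m (b=L-a=9):
  θ_1 = -Pa²/(2EI)  [x>a] = -11·3²/(2·200000) = -99/400000 rad
Load 2 — point force P=12 kN at a=9 m (b=L-a=3):
  θ_2 = -Pa²/(2EI)  [x>a] = -12·9²/(2·200000) = -243/100000 rad
Load 3 — applied couple M₀=14 kN·m at a=8 m (b=L-a=4):
  θ_3 = M₀a/EI  [x>a] = 14·8/200000 = 7/12500 rad
Load 4 — point force P=4 kN at a=4 m (b=L-a=8):
  θ_4 = -Pa²/(2EI)  [x>a] = -4·4²/(2·200000) = -1/6250 rad
Superposition: θ = Σ θ_i = -911/400000 rad ≈ -0.002278 rad

θ(48/5) = -911/400000 rad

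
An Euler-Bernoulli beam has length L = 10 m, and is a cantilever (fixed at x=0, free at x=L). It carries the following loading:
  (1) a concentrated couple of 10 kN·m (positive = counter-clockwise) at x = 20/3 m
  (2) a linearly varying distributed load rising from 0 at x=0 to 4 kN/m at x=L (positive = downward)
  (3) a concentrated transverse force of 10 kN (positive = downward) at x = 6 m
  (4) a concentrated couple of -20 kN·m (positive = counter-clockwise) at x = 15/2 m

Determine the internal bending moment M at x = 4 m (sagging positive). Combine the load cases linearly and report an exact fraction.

Load 1 — applied couple M₀=10 kN·m at a=20/3 m (b=L-a=10/3):
  M_1 = M₀  [x≤a] = 10 = 10 kN·m
Load 2 — triangular load w₀=4 kN/m (0→w₀ over full span):
  M_2 = w₀Lx/2 - w₀L²/3 - w₀x³/(6L) = 4·10·4/2 - 4·10²/3 - 4·4³/(6·10) = -288/5 kN·m
Load 3 — point force P=10 kN at a=6 m (b=L-a=4):
  M_3 = -P(a-x)  [x≤a] = -10·(6-4) = -20 kN·m
Load 4 — applied couple M₀=-20 kN·m at a=15/2 m (b=L-a=5/2):
  M_4 = M₀  [x≤a] = (-20) = -20 kN·m
Superposition: M = Σ M_i = -438/5 kN·m ≈ -87.600000 kN·m

M(4) = -438/5 kN·m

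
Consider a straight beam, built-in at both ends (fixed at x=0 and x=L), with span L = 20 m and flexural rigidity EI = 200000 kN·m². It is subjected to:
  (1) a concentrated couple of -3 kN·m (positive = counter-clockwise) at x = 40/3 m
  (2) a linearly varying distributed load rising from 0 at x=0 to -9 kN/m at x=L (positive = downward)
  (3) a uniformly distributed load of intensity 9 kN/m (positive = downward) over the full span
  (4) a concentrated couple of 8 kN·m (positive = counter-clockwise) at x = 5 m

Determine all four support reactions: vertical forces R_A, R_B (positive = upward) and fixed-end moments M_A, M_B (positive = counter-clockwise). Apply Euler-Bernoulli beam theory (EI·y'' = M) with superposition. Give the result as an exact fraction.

R_A = 253/4 kN, M_A = 355/2 kN·m, R_B = 107/4 kN, M_B = -235/2 kN·m

Load 1 — applied couple M₀=-3 kN·m at a=40/3 m (b=L-a=20/3):
  R_A = 6M₀ab/L³ = 6·(-3)·(40/3)·(20/3)/20³ = -1/5 kN
  M_A = M₀b(2a-b)/L² = (-3)·(20/3)·(2·(40/3)-(20/3))/20² = -1 kN·m
  R_B = -6M₀ab/L³ = -6·(-3)·(40/3)·(20/3)/20³ = 1/5 kN
  M_B = M₀a(2b-a)/L² = (-3)·(40/3)·(2·(20/3)-(40/3))/20² = 0 kN·m
Load 2 — triangular load w₀=-9 kN/m (0→w₀ over full span):
  R_A = 3w₀L/20 = 3·(-9)·20/20 = -27 kN
  M_A = w₀L²/30 = (-9)·20²/30 = -120 kN·m
  R_B = 7w₀L/20 = 7·(-9)·20/20 = -63 kN
  M_B = -w₀L²/20 = -(-9)·20²/20 = 180 kN·m
Load 3 — uniform load w=9 kN/m over full span:
  R_A = wL/2 = 9·20/2 = 90 kN
  M_A = wL²/12 = 9·20²/12 = 300 kN·m
  R_B = wL/2 = 9·20/2 = 90 kN
  M_B = -wL²/12 = -9·20²/12 = -300 kN·m
Load 4 — applied couple M₀=8 kN·m at a=5 m (b=L-a=15):
  R_A = 6M₀ab/L³ = 6·8·5·15/20³ = 9/20 kN
  M_A = M₀b(2a-b)/L² = 8·15·(2·5-15)/20² = -3/2 kN·m
  R_B = -6M₀ab/L³ = -6·8·5·15/20³ = -9/20 kN
  M_B = M₀a(2b-a)/L² = 8·5·(2·15-5)/20² = 5/2 kN·m
Superposition: R_A = 253/4 kN, M_A = 355/2 kN·m, R_B = 107/4 kN, M_B = -235/2 kN·m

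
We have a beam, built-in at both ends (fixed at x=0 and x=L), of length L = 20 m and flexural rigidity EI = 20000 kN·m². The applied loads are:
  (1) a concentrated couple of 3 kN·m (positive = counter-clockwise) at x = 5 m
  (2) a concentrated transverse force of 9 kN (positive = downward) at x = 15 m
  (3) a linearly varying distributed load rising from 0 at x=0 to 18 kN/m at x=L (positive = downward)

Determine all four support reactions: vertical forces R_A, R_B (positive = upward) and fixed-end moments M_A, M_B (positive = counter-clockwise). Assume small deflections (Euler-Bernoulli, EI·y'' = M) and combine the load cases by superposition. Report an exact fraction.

R_A = 2223/40 kN, M_A = 1983/8 kN·m, R_B = 5337/40 kN, M_B = -3075/8 kN·m

Load 1 — applied couple M₀=3 kN·m at a=5 m (b=L-a=15):
  R_A = 6M₀ab/L³ = 6·3·5·15/20³ = 27/160 kN
  M_A = M₀b(2a-b)/L² = 3·15·(2·5-15)/20² = -9/16 kN·m
  R_B = -6M₀ab/L³ = -6·3·5·15/20³ = -27/160 kN
  M_B = M₀a(2b-a)/L² = 3·5·(2·15-5)/20² = 15/16 kN·m
Load 2 — point force P=9 kN at a=15 m (b=L-a=5):
  R_A = Pb²(3a+b)/L³ = 9·5²·(3·15+5)/20³ = 45/32 kN
  M_A = Pab²/L² = 9·15·5²/20² = 135/16 kN·m
  R_B = Pa²(a+3b)/L³ = 9·15²·(15+3·5)/20³ = 243/32 kN
  M_B = -Pa²b/L² = -9·15²·5/20² = -405/16 kN·m
Load 3 — triangular load w₀=18 kN/m (0→w₀ over full span):
  R_A = 3w₀L/20 = 3·18·20/20 = 54 kN
  M_A = w₀L²/30 = 18·20²/30 = 240 kN·m
  R_B = 7w₀L/20 = 7·18·20/20 = 126 kN
  M_B = -w₀L²/20 = -18·20²/20 = -360 kN·m
Superposition: R_A = 2223/40 kN, M_A = 1983/8 kN·m, R_B = 5337/40 kN, M_B = -3075/8 kN·m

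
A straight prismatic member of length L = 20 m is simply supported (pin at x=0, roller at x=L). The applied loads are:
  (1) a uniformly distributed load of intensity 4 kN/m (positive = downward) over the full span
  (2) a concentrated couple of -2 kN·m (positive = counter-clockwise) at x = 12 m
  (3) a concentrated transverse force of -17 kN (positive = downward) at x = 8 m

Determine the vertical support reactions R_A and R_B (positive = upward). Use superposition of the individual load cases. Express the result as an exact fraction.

Load 1 — uniform load w=4 kN/m over full span:
  R_A = wL/2 = 4·20/2 = 40 kN
  R_B = wL/2 = 4·20/2 = 40 kN
Load 2 — applied couple M₀=-2 kN·m at a=12 m (b=L-a=8):
  R_A = M₀/L = (-2)/20 = -1/10 kN
  R_B = -M₀/L = -(-2)/20 = 1/10 kN
Load 3 — point force P=-17 kN at a=8 m (b=L-a=12):
  R_A = Pb/L = (-17)·12/20 = -51/5 kN
  R_B = Pa/L = (-17)·8/20 = -34/5 kN
Superposition: R_A = 297/10 kN, R_B = 333/10 kN

R_A = 297/10 kN, R_B = 333/10 kN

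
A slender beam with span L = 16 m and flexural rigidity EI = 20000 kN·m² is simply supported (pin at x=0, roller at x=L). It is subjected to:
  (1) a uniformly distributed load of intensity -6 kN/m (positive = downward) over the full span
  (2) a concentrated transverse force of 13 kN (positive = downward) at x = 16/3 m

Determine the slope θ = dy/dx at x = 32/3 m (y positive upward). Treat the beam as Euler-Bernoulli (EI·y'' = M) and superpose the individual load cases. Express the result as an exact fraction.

Load 1 — uniform load w=-6 kN/m over full span:
  θ_1 = -w(L³-6Lx²+4x³)/(24EI) = -(-6)·(16³-6·16·(32/3)²+4·(32/3)³)/(24·20000) = -416/16875 rad
Load 2 — point force P=13 kN at a=16/3 m (b=L-a=32/3):
  θ_2 = -Pa(2L²-6Lx+3x²+a²)/(6LEI)  [x>a] = -13·(16/3)·(2·16²-6·16·(32/3)+3·(32/3)²+(16/3)²)/(6·16·20000) = 52/10125 rad
Superposition: θ = Σ θ_i = -988/50625 rad ≈ -0.019516 rad

θ(32/3) = -988/50625 rad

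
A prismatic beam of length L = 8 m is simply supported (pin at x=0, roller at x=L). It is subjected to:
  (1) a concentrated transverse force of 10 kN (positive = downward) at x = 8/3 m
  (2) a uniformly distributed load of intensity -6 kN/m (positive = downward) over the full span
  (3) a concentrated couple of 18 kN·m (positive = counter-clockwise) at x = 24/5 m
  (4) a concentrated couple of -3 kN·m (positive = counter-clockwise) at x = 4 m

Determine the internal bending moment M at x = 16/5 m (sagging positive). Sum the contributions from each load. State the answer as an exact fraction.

M(16/5) = -602/25 kN·m

Load 1 — point force P=10 kN at a=8/3 m (b=L-a=16/3):
  M_1 = Pa(L-x)/L  [x>a] = 10·(8/3)·(8-(16/5))/8 = 16 kN·m
Load 2 — uniform load w=-6 kN/m over full span:
  M_2 = wx(L-x)/2 = (-6)·(16/5)·(8-(16/5))/2 = -1152/25 kN·m
Load 3 — applied couple M₀=18 kN·m at a=24/5 m (b=L-a=16/5):
  M_3 = M₀x/L  [x≤a] = 18·(16/5)/8 = 36/5 kN·m
Load 4 — applied couple M₀=-3 kN·m at a=4 m (b=L-a=4):
  M_4 = M₀x/L  [x≤a] = (-3)·(16/5)/8 = -6/5 kN·m
Superposition: M = Σ M_i = -602/25 kN·m ≈ -24.080000 kN·m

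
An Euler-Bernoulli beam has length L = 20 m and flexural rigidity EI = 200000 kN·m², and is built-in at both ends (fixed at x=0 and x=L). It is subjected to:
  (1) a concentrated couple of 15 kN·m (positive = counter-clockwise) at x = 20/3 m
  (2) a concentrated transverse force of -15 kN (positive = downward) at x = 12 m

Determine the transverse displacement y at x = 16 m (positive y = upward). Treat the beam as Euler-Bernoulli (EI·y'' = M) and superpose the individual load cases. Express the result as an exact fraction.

Load 1 — applied couple M₀=15 kN·m at a=20/3 m (b=L-a=40/3):
  y_1 = (R_Ax³/6 - M_Ax²/2 - M₀(x-a)²/2)/EI  [x>a] with R_A=1, M_A=0 = (1·16³/6 - 0·16²/2 - 15·(16-(20/3))²/2)/200000 = 11/75000 m
Load 2 — point force P=-15 kN at a=12 m (b=L-a=8):
  y_2 = -Pa²(L-x)²(3bL-(3b+a)(L-x))/(6L³EI)  [x>a] = -(-15)·12²·(20-16)²·(3·8·20-(3·8+12)·(20-16))/(6·20³·200000) = 189/156250 m
Superposition: y = Σ y_i = 2543/1875000 m ≈ 0.001356 m

y(16) = 2543/1875000 m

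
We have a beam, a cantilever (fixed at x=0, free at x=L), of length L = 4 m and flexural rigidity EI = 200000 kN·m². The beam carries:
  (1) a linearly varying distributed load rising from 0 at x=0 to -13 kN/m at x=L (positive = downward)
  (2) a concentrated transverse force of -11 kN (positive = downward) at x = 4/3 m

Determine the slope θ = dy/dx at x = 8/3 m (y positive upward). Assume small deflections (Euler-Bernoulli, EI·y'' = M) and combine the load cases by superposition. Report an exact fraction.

θ(8/3) = 3313/6075000 rad

Load 1 — triangular load w₀=-13 kN/m (0→w₀ over full span):
  θ_1 = (w₀Lx²/4-w₀L²x/3-w₀x⁴/(24L))/EI = ((-13)·4·(8/3)²/4-(-13)·4²·(8/3)/3-(-13)·(8/3)⁴/(24·4))/200000 = 377/759375 rad
Load 2 — point force P=-11 kN at a=4/3 m (b=L-a=8/3):
  θ_2 = -Pa²/(2EI)  [x>a] = -(-11)·(4/3)²/(2·200000) = 11/225000 rad
Superposition: θ = Σ θ_i = 3313/6075000 rad ≈ 0.000545 rad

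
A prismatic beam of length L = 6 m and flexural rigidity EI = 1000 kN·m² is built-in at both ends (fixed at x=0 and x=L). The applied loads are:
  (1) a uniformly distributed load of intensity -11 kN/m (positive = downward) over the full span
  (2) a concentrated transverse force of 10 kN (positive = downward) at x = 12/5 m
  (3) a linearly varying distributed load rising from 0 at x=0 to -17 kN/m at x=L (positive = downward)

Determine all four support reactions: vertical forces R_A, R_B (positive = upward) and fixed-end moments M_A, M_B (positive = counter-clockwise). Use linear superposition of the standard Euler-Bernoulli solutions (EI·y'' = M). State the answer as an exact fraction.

Load 1 — uniform load w=-11 kN/m over full span:
  R_A = wL/2 = (-11)·6/2 = -33 kN
  M_A = wL²/12 = (-11)·6²/12 = -33 kN·m
  R_B = wL/2 = (-11)·6/2 = -33 kN
  M_B = -wL²/12 = -(-11)·6²/12 = 33 kN·m
Load 2 — point force P=10 kN at a=12/5 m (b=L-a=18/5):
  R_A = Pb²(3a+b)/L³ = 10·(18/5)²·(3·(12/5)+(18/5))/6³ = 162/25 kN
  M_A = Pab²/L² = 10·(12/5)·(18/5)²/6² = 216/25 kN·m
  R_B = Pa²(a+3b)/L³ = 10·(12/5)²·((12/5)+3·(18/5))/6³ = 88/25 kN
  M_B = -Pa²b/L² = -10·(12/5)²·(18/5)/6² = -144/25 kN·m
Load 3 — triangular load w₀=-17 kN/m (0→w₀ over full span):
  R_A = 3w₀L/20 = 3·(-17)·6/20 = -153/10 kN
  M_A = w₀L²/30 = (-17)·6²/30 = -102/5 kN·m
  R_B = 7w₀L/20 = 7·(-17)·6/20 = -357/10 kN
  M_B = -w₀L²/20 = -(-17)·6²/20 = 153/5 kN·m
Superposition: R_A = -2091/50 kN, M_A = -1119/25 kN·m, R_B = -3259/50 kN, M_B = 1446/25 kN·m

R_A = -2091/50 kN, M_A = -1119/25 kN·m, R_B = -3259/50 kN, M_B = 1446/25 kN·m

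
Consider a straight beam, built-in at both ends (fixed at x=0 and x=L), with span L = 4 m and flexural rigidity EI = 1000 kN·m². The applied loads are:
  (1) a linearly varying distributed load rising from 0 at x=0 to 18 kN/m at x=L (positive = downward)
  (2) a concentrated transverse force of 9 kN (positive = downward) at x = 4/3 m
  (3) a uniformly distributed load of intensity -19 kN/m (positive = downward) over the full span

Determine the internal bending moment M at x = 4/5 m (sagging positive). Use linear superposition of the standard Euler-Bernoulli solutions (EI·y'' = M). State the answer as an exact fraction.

Load 1 — triangular load w₀=18 kN/m (0→w₀ over full span):
  M_1 = 3w₀Lx/20 - w₀L²/30 - w₀x³/(6L) = 3·18·4·(4/5)/20 - 18·4²/30 - 18·(4/5)³/(6·4) = -168/125 kN·m
Load 2 — point force P=9 kN at a=4/3 m (b=L-a=8/3):
  M_2 = Pb²(3a+b)x/L³ - Pab²/L²  [x≤a] = 9·(8/3)²·(3·(4/3)+(8/3))·(4/5)/4³ - 9·(4/3)·(8/3)²/4² = 0 kN·m
Load 3 — uniform load w=-19 kN/m over full span:
  M_3 = wLx/2 - wL²/12 - wx²/2 = (-19)·4·(4/5)/2 - (-19)·4²/12 - (-19)·(4/5)²/2 = 76/75 kN·m
Superposition: M = Σ M_i = -124/375 kN·m ≈ -0.330667 kN·m

M(4/5) = -124/375 kN·m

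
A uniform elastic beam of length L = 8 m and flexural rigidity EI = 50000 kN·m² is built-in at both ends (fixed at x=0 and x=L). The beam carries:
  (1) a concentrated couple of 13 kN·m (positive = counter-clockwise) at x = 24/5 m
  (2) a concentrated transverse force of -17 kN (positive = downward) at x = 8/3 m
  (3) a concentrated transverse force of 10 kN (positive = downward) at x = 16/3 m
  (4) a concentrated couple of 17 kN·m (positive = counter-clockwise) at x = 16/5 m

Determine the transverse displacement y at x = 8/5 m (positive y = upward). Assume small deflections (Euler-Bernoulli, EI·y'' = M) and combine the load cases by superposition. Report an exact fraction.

Load 1 — applied couple M₀=13 kN·m at a=24/5 m (b=L-a=16/5):
  y_1 = (R_Ax³/6 - M_Ax²/2)/EI  [x≤a] with R_A=117/50, M_A=104/25 = ((117/50)·(8/5)³/6 - (104/25)·(8/5)²/2)/50000 = -728/9765625 m
Load 2 — point force P=-17 kN at a=8/3 m (b=L-a=16/3):
  y_2 = -Pb²x²(3aL-(3a+b)x)/(6L³EI)  [x≤a] = -(-17)·(16/3)²·(8/5)²·(3·(8/3)·8-(3·(8/3)+(16/3))·(8/5))/(6·8³·50000) = 2176/6328125 m
Load 3 — point force P=10 kN at a=16/3 m (b=L-a=8/3):
  y_3 = -Pb²x²(3aL-(3a+b)x)/(6L³EI)  [x≤a] = -10·(8/3)²·(8/5)²·(3·(16/3)·8-(3·(16/3)+(8/3))·(8/5))/(6·8³·50000) = -736/6328125 m
Load 4 — applied couple M₀=17 kN·m at a=16/5 m (b=L-a=24/5):
  y_4 = (R_Ax³/6 - M_Ax²/2)/EI  [x≤a] with R_A=153/50, M_A=51/25 = ((153/50)·(8/5)³/6 - (51/25)·(8/5)²/2)/50000 = -102/9765625 m
Superposition: y = Σ y_i = 2506/17578125 m ≈ 0.000143 m

y(8/5) = 2506/17578125 m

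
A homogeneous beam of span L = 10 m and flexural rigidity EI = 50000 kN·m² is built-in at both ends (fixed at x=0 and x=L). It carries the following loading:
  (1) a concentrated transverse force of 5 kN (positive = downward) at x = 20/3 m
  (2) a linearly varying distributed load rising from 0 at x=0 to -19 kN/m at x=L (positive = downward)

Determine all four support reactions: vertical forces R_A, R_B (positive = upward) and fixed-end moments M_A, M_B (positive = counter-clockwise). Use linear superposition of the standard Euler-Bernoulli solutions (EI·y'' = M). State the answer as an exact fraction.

R_A = -1469/54 kN, M_A = -1610/27 kN·m, R_B = -3391/54 kN, M_B = 2365/27 kN·m

Load 1 — point force P=5 kN at a=20/3 m (b=L-a=10/3):
  R_A = Pb²(3a+b)/L³ = 5·(10/3)²·(3·(20/3)+(10/3))/10³ = 35/27 kN
  M_A = Pab²/L² = 5·(20/3)·(10/3)²/10² = 100/27 kN·m
  R_B = Pa²(a+3b)/L³ = 5·(20/3)²·((20/3)+3·(10/3))/10³ = 100/27 kN
  M_B = -Pa²b/L² = -5·(20/3)²·(10/3)/10² = -200/27 kN·m
Load 2 — triangular load w₀=-19 kN/m (0→w₀ over full span):
  R_A = 3w₀L/20 = 3·(-19)·10/20 = -57/2 kN
  M_A = w₀L²/30 = (-19)·10²/30 = -190/3 kN·m
  R_B = 7w₀L/20 = 7·(-19)·10/20 = -133/2 kN
  M_B = -w₀L²/20 = -(-19)·10²/20 = 95 kN·m
Superposition: R_A = -1469/54 kN, M_A = -1610/27 kN·m, R_B = -3391/54 kN, M_B = 2365/27 kN·m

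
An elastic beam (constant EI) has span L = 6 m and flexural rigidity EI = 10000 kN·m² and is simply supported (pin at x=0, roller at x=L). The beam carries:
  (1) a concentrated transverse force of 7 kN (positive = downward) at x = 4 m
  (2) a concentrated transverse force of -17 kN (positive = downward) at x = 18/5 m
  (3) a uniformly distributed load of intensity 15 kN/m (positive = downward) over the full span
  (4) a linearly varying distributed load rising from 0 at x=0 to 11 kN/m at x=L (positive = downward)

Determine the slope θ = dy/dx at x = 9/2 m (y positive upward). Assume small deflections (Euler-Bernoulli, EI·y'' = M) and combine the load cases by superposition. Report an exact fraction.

Load 1 — point force P=7 kN at a=4 m (b=L-a=2):
  θ_1 = -Pa(2L²-6Lx+3x²+a²)/(6LEI)  [x>a] = -7·4·(2·6²-6·6·(9/2)+3·(9/2)²+4²)/(6·6·10000) = 371/360000 rad
Load 2 — point force P=-17 kN at a=18/5 m (b=L-a=12/5):
  θ_2 = -Pa(2L²-6Lx+3x²+a²)/(6LEI)  [x>a] = -(-17)·(18/5)·(2·6²-6·6·(9/2)+3·(9/2)²+(18/5)²)/(6·6·10000) = -27693/10000000 rad
Load 3 — uniform load w=15 kN/m over full span:
  θ_3 = -w(L³-6Lx²+4x³)/(24EI) = -15·(6³-6·6·(9/2)²+4·(9/2)³)/(24·10000) = 297/32000 rad
Load 4 — triangular load w₀=11 kN/m (0→w₀ over full span):
  θ_4 = -w₀(7L⁴-30L²x²+15x⁴)/(360LEI) = -11·(7·6⁴-30·6²·(9/2)²+15·(9/2)⁴)/(360·6·10000) = 43329/12800000 rad
Superposition: θ = Σ θ_i = 31471441/2880000000 rad ≈ 0.010928 rad

θ(9/2) = 31471441/2880000000 rad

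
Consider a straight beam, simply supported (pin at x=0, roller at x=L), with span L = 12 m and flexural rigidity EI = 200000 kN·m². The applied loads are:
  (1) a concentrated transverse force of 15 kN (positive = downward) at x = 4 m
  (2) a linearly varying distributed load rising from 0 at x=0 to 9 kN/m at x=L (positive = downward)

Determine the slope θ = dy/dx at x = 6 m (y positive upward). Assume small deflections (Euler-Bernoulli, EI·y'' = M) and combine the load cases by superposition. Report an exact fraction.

θ(6) = -67/6000000 rad

Load 1 — point force P=15 kN at a=4 m (b=L-a=8):
  θ_1 = -Pa(2L²-6Lx+3x²+a²)/(6LEI)  [x>a] = -15·4·(2·12²-6·12·6+3·6²+4²)/(6·12·200000) = 1/12000 rad
Load 2 — triangular load w₀=9 kN/m (0→w₀ over full span):
  θ_2 = -w₀(7L⁴-30L²x²+15x⁴)/(360LEI) = -9·(7·12⁴-30·12²·6²+15·6⁴)/(360·12·200000) = -189/2000000 rad
Superposition: θ = Σ θ_i = -67/6000000 rad ≈ -0.000011 rad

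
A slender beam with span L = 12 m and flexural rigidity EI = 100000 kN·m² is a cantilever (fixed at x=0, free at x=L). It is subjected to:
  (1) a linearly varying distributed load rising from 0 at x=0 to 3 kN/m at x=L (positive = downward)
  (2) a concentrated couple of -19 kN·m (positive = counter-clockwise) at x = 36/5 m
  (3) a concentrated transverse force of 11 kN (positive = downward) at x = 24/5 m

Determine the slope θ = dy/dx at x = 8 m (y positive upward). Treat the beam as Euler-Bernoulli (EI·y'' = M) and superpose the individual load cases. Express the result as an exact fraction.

Load 1 — triangular load w₀=3 kN/m (0→w₀ over full span):
  θ_1 = (w₀Lx²/4-w₀L²x/3-w₀x⁴/(24L))/EI = (3·12·8²/4-3·12²·8/3-3·8⁴/(24·12))/100000 = -58/9375 rad
Load 2 — applied couple M₀=-19 kN·m at a=36/5 m (b=L-a=24/5):
  θ_2 = M₀a/EI  [x>a] = (-19)·(36/5)/100000 = -171/125000 rad
Load 3 — point force P=11 kN at a=24/5 m (b=L-a=36/5):
  θ_3 = -Pa²/(2EI)  [x>a] = -11·(24/5)²/(2·100000) = -99/78125 rad
Superposition: θ = Σ θ_i = -16541/1875000 rad ≈ -0.008822 rad

θ(8) = -16541/1875000 rad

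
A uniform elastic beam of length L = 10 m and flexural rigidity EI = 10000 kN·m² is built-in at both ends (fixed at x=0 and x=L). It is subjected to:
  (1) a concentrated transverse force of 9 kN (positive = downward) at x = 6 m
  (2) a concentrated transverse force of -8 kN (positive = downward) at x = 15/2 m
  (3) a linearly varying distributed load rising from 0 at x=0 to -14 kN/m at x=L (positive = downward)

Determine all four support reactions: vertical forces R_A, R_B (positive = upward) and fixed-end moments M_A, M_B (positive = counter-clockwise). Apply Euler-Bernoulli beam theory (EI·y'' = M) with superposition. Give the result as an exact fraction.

Load 1 — point force P=9 kN at a=6 m (b=L-a=4):
  R_A = Pb²(3a+b)/L³ = 9·4²·(3·6+4)/10³ = 396/125 kN
  M_A = Pab²/L² = 9·6·4²/10² = 216/25 kN·m
  R_B = Pa²(a+3b)/L³ = 9·6²·(6+3·4)/10³ = 729/125 kN
  M_B = -Pa²b/L² = -9·6²·4/10² = -324/25 kN·m
Load 2 — point force P=-8 kN at a=15/2 m (b=L-a=5/2):
  R_A = Pb²(3a+b)/L³ = (-8)·(5/2)²·(3·(15/2)+(5/2))/10³ = -5/4 kN
  M_A = Pab²/L² = (-8)·(15/2)·(5/2)²/10² = -15/4 kN·m
  R_B = Pa²(a+3b)/L³ = (-8)·(15/2)²·((15/2)+3·(5/2))/10³ = -27/4 kN
  M_B = -Pa²b/L² = -(-8)·(15/2)²·(5/2)/10² = 45/4 kN·m
Load 3 — triangular load w₀=-14 kN/m (0→w₀ over full span):
  R_A = 3w₀L/20 = 3·(-14)·10/20 = -21 kN
  M_A = w₀L²/30 = (-14)·10²/30 = -140/3 kN·m
  R_B = 7w₀L/20 = 7·(-14)·10/20 = -49 kN
  M_B = -w₀L²/20 = -(-14)·10²/20 = 70 kN·m
Superposition: R_A = -9541/500 kN, M_A = -12533/300 kN·m, R_B = -24959/500 kN, M_B = 6829/100 kN·m

R_A = -9541/500 kN, M_A = -12533/300 kN·m, R_B = -24959/500 kN, M_B = 6829/100 kN·m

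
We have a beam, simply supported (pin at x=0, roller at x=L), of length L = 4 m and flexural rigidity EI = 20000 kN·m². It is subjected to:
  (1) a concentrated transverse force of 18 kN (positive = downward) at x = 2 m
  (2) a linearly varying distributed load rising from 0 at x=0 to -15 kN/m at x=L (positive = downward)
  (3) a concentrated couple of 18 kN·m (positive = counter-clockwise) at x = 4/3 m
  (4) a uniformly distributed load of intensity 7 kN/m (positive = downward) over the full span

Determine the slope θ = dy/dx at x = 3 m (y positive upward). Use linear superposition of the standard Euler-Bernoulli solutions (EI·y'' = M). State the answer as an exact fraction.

Load 1 — point force P=18 kN at a=2 m (b=L-a=2):
  θ_1 = -Pa(2L²-6Lx+3x²+a²)/(6LEI)  [x>a] = -18·2·(2·4²-6·4·3+3·3²+2²)/(6·4·20000) = 27/40000 rad
Load 2 — triangular load w₀=-15 kN/m (0→w₀ over full span):
  θ_2 = -w₀(7L⁴-30L²x²+15x⁴)/(360LEI) = -(-15)·(7·4⁴-30·4²·3²+15·3⁴)/(360·4·20000) = -1313/1920000 rad
Load 3 — applied couple M₀=18 kN·m at a=4/3 m (b=L-a=8/3):
  θ_3 = (M₀x²/(2L)-M₀(x-a)+C₁)/EI  [x>a] with C₁=M₀(3b²-L²)/(6L)=4 = (18·3²/(2·4)-18·(3-(4/3))+4)/20000 = -23/80000 rad
Load 4 — uniform load w=7 kN/m over full span:
  θ_4 = -w(L³-6Lx²+4x³)/(24EI) = -7·(4³-6·4·3²+4·3³)/(24·20000) = 77/120000 rad
Superposition: θ = Σ θ_i = 221/640000 rad ≈ 0.000345 rad

θ(3) = 221/640000 rad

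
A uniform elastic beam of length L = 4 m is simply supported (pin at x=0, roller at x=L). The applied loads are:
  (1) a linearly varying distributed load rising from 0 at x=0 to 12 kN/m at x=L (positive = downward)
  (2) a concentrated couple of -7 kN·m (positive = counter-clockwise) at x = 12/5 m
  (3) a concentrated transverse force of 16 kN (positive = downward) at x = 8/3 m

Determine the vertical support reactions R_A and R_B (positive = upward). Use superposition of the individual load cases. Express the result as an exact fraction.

Load 1 — triangular load w₀=12 kN/m (0→w₀ over full span):
  R_A = w₀L/6 = 12·4/6 = 8 kN
  R_B = w₀L/3 = 12·4/3 = 16 kN
Load 2 — applied couple M₀=-7 kN·m at a=12/5 m (b=L-a=8/5):
  R_A = M₀/L = (-7)/4 = -7/4 kN
  R_B = -M₀/L = -(-7)/4 = 7/4 kN
Load 3 — point force P=16 kN at a=8/3 m (b=L-a=4/3):
  R_A = Pb/L = 16·(4/3)/4 = 16/3 kN
  R_B = Pa/L = 16·(8/3)/4 = 32/3 kN
Superposition: R_A = 139/12 kN, R_B = 341/12 kN

R_A = 139/12 kN, R_B = 341/12 kN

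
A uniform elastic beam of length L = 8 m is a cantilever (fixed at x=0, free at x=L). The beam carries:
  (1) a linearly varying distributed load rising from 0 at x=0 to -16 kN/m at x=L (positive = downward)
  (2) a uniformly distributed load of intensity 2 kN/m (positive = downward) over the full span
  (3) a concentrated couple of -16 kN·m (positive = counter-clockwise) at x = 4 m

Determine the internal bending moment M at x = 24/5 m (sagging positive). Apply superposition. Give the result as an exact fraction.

Load 1 — triangular load w₀=-16 kN/m (0→w₀ over full span):
  M_1 = w₀Lx/2 - w₀L²/3 - w₀x³/(6L) = (-16)·8·(24/5)/2 - (-16)·8²/3 - (-16)·(24/5)³/(6·8) = 26624/375 kN·m
Load 2 — uniform load w=2 kN/m over full span:
  M_2 = -w(L-x)²/2 = -2·(8-(24/5))²/2 = -256/25 kN·m
Load 3 — applied couple M₀=-16 kN·m at a=4 m (b=L-a=4):
  M_3 = 0  [x>a] = 0 kN·m
Superposition: M = Σ M_i = 22784/375 kN·m ≈ 60.757333 kN·m

M(24/5) = 22784/375 kN·m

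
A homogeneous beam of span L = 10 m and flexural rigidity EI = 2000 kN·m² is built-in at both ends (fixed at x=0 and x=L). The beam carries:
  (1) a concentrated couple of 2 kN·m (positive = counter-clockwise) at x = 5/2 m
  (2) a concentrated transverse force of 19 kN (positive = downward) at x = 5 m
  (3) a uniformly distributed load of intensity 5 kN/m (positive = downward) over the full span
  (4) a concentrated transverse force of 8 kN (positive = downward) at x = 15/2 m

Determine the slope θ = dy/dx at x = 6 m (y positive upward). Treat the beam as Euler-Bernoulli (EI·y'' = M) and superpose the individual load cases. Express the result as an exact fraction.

Load 1 — applied couple M₀=2 kN·m at a=5/2 m (b=L-a=15/2):
  θ_1 = (R_Ax²/2 - M_Ax - M₀(x-a))/EI  [x>a] with R_A=9/40, M_A=-3/8 = ((9/40)·6²/2 - (-3/8)·6 - 2·(6-(5/2)))/2000 = -7/20000 rad
Load 2 — point force P=19 kN at a=5 m (b=L-a=5):
  θ_2 = Pa²(L-x)(2bL-(3b+a)(L-x))/(2L³EI)  [x>a] = 19·5²·(10-6)·(2·5·10-(3·5+5)·(10-6))/(2·10³·2000) = 19/2000 rad
Load 3 — uniform load w=5 kN/m over full span:
  θ_3 = -wx(L-x)(L-2x)/(12EI) = -5·6·(10-6)·(10-2·6)/(12·2000) = 1/100 rad
Load 4 — point force P=8 kN at a=15/2 m (b=L-a=5/2):
  θ_4 = -Pb²x(2aL-(3a+b)x)/(2L³EI)  [x≤a] = -8·(5/2)²·6·(2·(15/2)·10-(3·(15/2)+(5/2))·6)/(2·10³·2000) = 0 rad
Superposition: θ = Σ θ_i = 383/20000 rad ≈ 0.019150 rad

θ(6) = 383/20000 rad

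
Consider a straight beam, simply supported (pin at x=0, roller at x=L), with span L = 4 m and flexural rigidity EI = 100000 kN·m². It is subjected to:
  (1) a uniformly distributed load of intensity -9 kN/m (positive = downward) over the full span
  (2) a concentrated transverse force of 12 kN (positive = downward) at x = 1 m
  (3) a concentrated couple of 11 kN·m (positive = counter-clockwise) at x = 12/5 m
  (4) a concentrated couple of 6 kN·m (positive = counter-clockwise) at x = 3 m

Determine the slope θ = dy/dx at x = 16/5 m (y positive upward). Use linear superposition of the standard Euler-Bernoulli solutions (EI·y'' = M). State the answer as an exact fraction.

θ(16/5) = -11657/150000000 rad

Load 1 — uniform load w=-9 kN/m over full span:
  θ_1 = -w(L³-6Lx²+4x³)/(24EI) = -(-9)·(4³-6·4·(16/5)²+4·(16/5)³)/(24·100000) = -297/1562500 rad
Load 2 — point force P=12 kN at a=1 m (b=L-a=3):
  θ_2 = -Pa(2L²-6Lx+3x²+a²)/(6LEI)  [x>a] = -12·1·(2·4²-6·4·(16/5)+3·(16/5)²+1²)/(6·4·100000) = 327/5000000 rad
Load 3 — applied couple M₀=11 kN·m at a=12/5 m (b=L-a=8/5):
  θ_3 = (M₀x²/(2L)-M₀(x-a)+C₁)/EI  [x>a] with C₁=M₀(3b²-L²)/(6L)=-286/75 = (11·(16/5)²/(2·4)-11·((16/5)-(12/5))+(-286/75))/100000 = 11/750000 rad
Load 4 — applied couple M₀=6 kN·m at a=3 m (b=L-a=1):
  θ_4 = (M₀x²/(2L)-M₀(x-a)+C₁)/EI  [x>a] with C₁=M₀(3b²-L²)/(6L)=-13/4 = (6·(16/5)²/(2·4)-6·((16/5)-3)+(-13/4))/100000 = 323/10000000 rad
Superposition: θ = Σ θ_i = -11657/150000000 rad ≈ -0.000078 rad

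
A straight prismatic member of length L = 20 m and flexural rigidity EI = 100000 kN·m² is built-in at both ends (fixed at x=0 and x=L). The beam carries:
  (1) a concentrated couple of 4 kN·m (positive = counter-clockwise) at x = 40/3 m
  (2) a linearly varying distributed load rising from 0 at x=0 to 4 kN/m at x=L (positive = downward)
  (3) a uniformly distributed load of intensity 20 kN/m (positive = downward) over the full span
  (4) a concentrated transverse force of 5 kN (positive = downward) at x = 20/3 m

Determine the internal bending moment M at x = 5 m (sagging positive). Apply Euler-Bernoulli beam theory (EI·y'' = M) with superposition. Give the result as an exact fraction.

Load 1 — applied couple M₀=4 kN·m at a=40/3 m (b=L-a=20/3):
  M_1 = R_Ax - M_A  [x≤a] with R_A=4/15, M_A=4/3 = (4/15)·5 - (4/3) = 0 kN·m
Load 2 — triangular load w₀=4 kN/m (0→w₀ over full span):
  M_2 = 3w₀Lx/20 - w₀L²/30 - w₀x³/(6L) = 3·4·20·5/20 - 4·20²/30 - 4·5³/(6·20) = 5/2 kN·m
Load 3 — uniform load w=20 kN/m over full span:
  M_3 = wLx/2 - wL²/12 - wx²/2 = 20·20·5/2 - 20·20²/12 - 20·5²/2 = 250/3 kN·m
Load 4 — point force P=5 kN at a=20/3 m (b=L-a=40/3):
  M_4 = Pb²(3a+b)x/L³ - Pab²/L²  [x≤a] = 5·(40/3)²·(3·(20/3)+(40/3))·5/20³ - 5·(20/3)·(40/3)²/20² = 100/27 kN·m
Superposition: M = Σ M_i = 4835/54 kN·m ≈ 89.537037 kN·m

M(5) = 4835/54 kN·m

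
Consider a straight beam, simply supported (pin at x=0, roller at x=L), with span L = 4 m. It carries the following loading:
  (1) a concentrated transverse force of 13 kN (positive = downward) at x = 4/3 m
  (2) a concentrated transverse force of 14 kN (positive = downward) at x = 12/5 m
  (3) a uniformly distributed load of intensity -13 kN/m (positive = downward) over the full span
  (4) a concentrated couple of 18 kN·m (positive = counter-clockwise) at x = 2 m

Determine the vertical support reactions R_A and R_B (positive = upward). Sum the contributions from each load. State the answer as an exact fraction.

R_A = -217/30 kN, R_B = -533/30 kN

Load 1 — point force P=13 kN at a=4/3 m (b=L-a=8/3):
  R_A = Pb/L = 13·(8/3)/4 = 26/3 kN
  R_B = Pa/L = 13·(4/3)/4 = 13/3 kN
Load 2 — point force P=14 kN at a=12/5 m (b=L-a=8/5):
  R_A = Pb/L = 14·(8/5)/4 = 28/5 kN
  R_B = Pa/L = 14·(12/5)/4 = 42/5 kN
Load 3 — uniform load w=-13 kN/m over full span:
  R_A = wL/2 = (-13)·4/2 = -26 kN
  R_B = wL/2 = (-13)·4/2 = -26 kN
Load 4 — applied couple M₀=18 kN·m at a=2 m (b=L-a=2):
  R_A = M₀/L = 18/4 = 9/2 kN
  R_B = -M₀/L = -18/4 = -9/2 kN
Superposition: R_A = -217/30 kN, R_B = -533/30 kN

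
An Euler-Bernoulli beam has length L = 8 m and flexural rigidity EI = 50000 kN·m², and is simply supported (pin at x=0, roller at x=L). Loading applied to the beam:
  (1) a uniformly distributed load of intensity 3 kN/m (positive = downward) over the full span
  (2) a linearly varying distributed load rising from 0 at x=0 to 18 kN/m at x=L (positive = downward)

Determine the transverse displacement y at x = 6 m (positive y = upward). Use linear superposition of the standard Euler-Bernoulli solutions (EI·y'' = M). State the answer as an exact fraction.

Load 1 — uniform load w=3 kN/m over full span:
  y_1 = -wx(L³-2Lx²+x³)/(24EI) = -3·6·(8³-2·8·6²+6³)/(24·50000) = -57/25000 m
Load 2 — triangular load w₀=18 kN/m (0→w₀ over full span):
  y_2 = -w₀x(7L⁴-10L²x²+3x⁴)/(360LEI) = -18·6·(7·8⁴-10·8²·6²+3·6⁴)/(360·8·50000) = -357/50000 m
Superposition: y = Σ y_i = -471/50000 m ≈ -0.009420 m

y(6) = -471/50000 m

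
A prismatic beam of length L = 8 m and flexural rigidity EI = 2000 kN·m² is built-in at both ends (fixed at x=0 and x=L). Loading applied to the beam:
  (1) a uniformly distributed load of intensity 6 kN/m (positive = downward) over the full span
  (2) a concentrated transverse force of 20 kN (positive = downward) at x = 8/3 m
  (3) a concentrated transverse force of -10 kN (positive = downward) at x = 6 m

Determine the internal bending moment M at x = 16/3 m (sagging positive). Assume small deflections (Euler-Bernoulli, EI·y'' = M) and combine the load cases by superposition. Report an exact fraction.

M(16/3) = 2611/324 kN·m

Load 1 — uniform load w=6 kN/m over full span:
  M_1 = wLx/2 - wL²/12 - wx²/2 = 6·8·(16/3)/2 - 6·8²/12 - 6·(16/3)²/2 = 32/3 kN·m
Load 2 — point force P=20 kN at a=8/3 m (b=L-a=16/3):
  M_2 = Pa²(a+3b)(L-x)/L³ - Pa²b/L²  [x>a] = 20·(8/3)²·((8/3)+3·(16/3))·(8-(16/3))/8³ - 20·(8/3)²·(16/3)/8² = 160/81 kN·m
Load 3 — point force P=-10 kN at a=6 m (b=L-a=2):
  M_3 = Pb²(3a+b)x/L³ - Pab²/L²  [x≤a] = (-10)·2²·(3·6+2)·(16/3)/8³ - (-10)·6·2²/8² = -55/12 kN·m
Superposition: M = Σ M_i = 2611/324 kN·m ≈ 8.058642 kN·m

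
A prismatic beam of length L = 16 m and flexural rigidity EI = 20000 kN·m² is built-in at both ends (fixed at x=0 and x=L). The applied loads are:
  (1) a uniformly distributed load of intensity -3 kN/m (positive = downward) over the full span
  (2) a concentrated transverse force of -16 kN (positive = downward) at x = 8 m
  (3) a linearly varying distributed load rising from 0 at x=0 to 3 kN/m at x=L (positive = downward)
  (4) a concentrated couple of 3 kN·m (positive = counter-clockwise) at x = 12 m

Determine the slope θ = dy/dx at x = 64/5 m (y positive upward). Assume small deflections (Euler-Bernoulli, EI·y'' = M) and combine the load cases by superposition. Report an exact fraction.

θ(64/5) = -8159/1562500 rad

Load 1 — uniform load w=-3 kN/m over full span:
  θ_1 = -wx(L-x)(L-2x)/(12EI) = -(-3)·(64/5)·(16-(64/5))·(16-2·(64/5))/(12·20000) = -384/78125 rad
Load 2 — point force P=-16 kN at a=8 m (b=L-a=8):
  θ_2 = Pa²(L-x)(2bL-(3b+a)(L-x))/(2L³EI)  [x>a] = (-16)·8²·(16-(64/5))·(2·8·16-(3·8+8)·(16-(64/5)))/(2·16³·20000) = -48/15625 rad
Load 3 — triangular load w₀=3 kN/m (0→w₀ over full span):
  θ_3 = -w₀(2x(L-x)(L-2x)(x+2L)+x²(L-x)²)/(120LEI) = -3·(2·(64/5)·(16-(64/5))·(16-2·(64/5))·((64/5)+2·16)+(64/5)²·(16-(64/5))²)/(120·16·20000) = 1024/390625 rad
Load 4 — applied couple M₀=3 kN·m at a=12 m (b=L-a=4):
  θ_4 = (R_Ax²/2 - M_Ax - M₀(x-a))/EI  [x>a] with R_A=27/128, M_A=15/16 = ((27/128)·(64/5)²/2 - (15/16)·(64/5) - 3·((64/5)-12))/20000 = 9/62500 rad
Superposition: θ = Σ θ_i = -8159/1562500 rad ≈ -0.005222 rad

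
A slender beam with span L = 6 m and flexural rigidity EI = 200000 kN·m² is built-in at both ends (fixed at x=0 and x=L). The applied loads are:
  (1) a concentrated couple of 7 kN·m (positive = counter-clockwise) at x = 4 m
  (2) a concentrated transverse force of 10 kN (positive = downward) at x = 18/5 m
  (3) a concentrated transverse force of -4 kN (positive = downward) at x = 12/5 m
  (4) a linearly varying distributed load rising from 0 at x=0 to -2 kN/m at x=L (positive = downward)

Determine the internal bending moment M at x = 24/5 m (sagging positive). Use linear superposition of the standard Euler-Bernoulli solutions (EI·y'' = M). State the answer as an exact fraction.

M(24/5) = -4148/1875 kN·m

Load 1 — applied couple M₀=7 kN·m at a=4 m (b=L-a=2):
  M_1 = R_Ax - M_A - M₀  [x>a] with R_A=14/9, M_A=7/3 = (14/9)·(24/5) - (7/3) - 7 = -28/15 kN·m
Load 2 — point force P=10 kN at a=18/5 m (b=L-a=12/5):
  M_2 = Pa²(a+3b)(L-x)/L³ - Pa²b/L²  [x>a] = 10·(18/5)²·((18/5)+3·(12/5))·(6-(24/5))/6³ - 10·(18/5)²·(12/5)/6² = -108/125 kN·m
Load 3 — point force P=-4 kN at a=12/5 m (b=L-a=18/5):
  M_3 = Pa²(a+3b)(L-x)/L³ - Pa²b/L²  [x>a] = (-4)·(12/5)²·((12/5)+3·(18/5))·(6-(24/5))/6³ - (-4)·(12/5)²·(18/5)/6² = 384/625 kN·m
Load 4 — triangular load w₀=-2 kN/m (0→w₀ over full span):
  M_4 = 3w₀Lx/20 - w₀L²/30 - w₀x³/(6L) = 3·(-2)·6·(24/5)/20 - (-2)·6²/30 - (-2)·(24/5)³/(6·6) = -12/125 kN·m
Superposition: M = Σ M_i = -4148/1875 kN·m ≈ -2.212267 kN·m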